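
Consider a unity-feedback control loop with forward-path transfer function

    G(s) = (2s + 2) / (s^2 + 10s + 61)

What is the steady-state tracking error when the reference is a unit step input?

e_ss = 0.9683

G(s) has no poles at the origin.
This is a Type 0 system. Kp = lim_{s→0} G(s) = 2/61.
e_ss = 1/(1 + Kp) = 1/(1 + 2/61) = 61/63 ≈ 0.9683.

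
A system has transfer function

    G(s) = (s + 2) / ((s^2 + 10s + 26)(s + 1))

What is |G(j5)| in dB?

|G(j5)|_dB ≈ -33.5 dB

Substitute s = j5: numerator = 2 + j5, denominator = -249 + j55.
|G(j5)| = |2 + j5| / |-249 + j55| = 5.3852 / 255.00 ≈ 0.02112.
In decibels: 20·log₁₀(0.02112) ≈ -33.5 dB.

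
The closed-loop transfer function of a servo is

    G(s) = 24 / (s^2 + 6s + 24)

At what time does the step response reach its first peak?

t_p ≈ 0.8112 s

Comparing s^2 + 6s + 24 to s^2 + 2ζωₙs + ωₙ²: ωₙ = √24 ≈ 4.899 rad/s and ζ = 6/(2·√24) ≈ 0.6124.
ζωₙ = 6/2 = 3, so ω_d = ωₙ√(1−ζ²) = √(ωₙ² − (ζωₙ)²) = √(24 − 3²) = √15 ≈ 3.873 rad/s.
t_p = π/ω_d = π/3.873 ≈ 0.8112 s.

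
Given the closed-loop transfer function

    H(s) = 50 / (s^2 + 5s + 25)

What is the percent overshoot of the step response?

Comparing s^2 + 5s + 25 to s^2 + 2ζωₙs + ωₙ²: ωₙ = 5 rad/s and ζ = 5/(2·5) = 0.5.
%OS = 100·exp(−πζ/√(1−ζ²)) = 100·exp(−π·0.5/√(1−0.5²)) ≈ 16.3%.

%OS ≈ 16.3%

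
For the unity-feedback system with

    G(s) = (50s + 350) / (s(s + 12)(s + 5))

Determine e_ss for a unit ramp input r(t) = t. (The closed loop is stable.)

G(s) has one pole at the origin.
This is a Type 1 system. Kv = lim_{s→0} s·G(s) = 350/60 = 35/6.
e_ss = 1/Kv = 1/(35/6) = 6/35 ≈ 0.1714.

e_ss = 0.1714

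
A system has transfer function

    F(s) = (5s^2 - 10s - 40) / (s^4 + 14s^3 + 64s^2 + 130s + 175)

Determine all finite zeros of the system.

s = 4, -2

Set the numerator to zero: 5s^2 - 10s - 40 = 0, i.e. 5·(s^2 - 2s - 8) = 0.
Factoring: (s - 4)(s + 2) = 0.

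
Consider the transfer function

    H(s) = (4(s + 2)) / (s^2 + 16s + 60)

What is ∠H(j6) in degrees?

At s = j6: numerator = 8 + j24, denominator = 24 + j96.
∠H = ∠num − ∠den = 71.565° − (75.964°) = -4.399°.

∠H(j6) ≈ -4.399°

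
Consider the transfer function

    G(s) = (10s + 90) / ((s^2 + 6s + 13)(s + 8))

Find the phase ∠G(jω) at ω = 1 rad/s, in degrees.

∠G(j1) ≈ -27.35°

At s = j1: numerator = 90 + j10, denominator = 90 + j60.
∠G = ∠num − ∠den = 6.3402° − (33.690°) = -27.35°.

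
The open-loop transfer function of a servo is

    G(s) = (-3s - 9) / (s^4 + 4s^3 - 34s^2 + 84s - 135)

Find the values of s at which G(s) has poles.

s = 1 + 2j, 1 - 2j, 3, -9

The poles are the roots of the denominator s^4 + 4s^3 - 34s^2 + 84s - 135 = 0.
Trying s = 3: the polynomial evaluates to 0, so (s - 3) is a factor.
Dividing out leaves s^3 + 7s^2 - 13s + 45 = 0.
This factors further as (s^2 - 2s + 5)(s + 9) = 0.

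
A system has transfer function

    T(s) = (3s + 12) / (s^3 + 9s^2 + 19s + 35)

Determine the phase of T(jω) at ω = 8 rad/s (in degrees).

∠T(j8) ≈ -150.2°

At s = j8: numerator = 12 + j24, denominator = -541 - j360.
∠T = ∠num − ∠den = 63.435° − (-146.36°) = 209.8°, which wraps to -150.2°.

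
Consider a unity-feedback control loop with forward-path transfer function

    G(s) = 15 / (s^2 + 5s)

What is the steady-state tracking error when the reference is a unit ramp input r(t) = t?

e_ss = 0.3333

G(s) has one pole at the origin.
This is a Type 1 system. Kv = lim_{s→0} s·G(s) = 15/5 = 3.
e_ss = 1/Kv = 1/(3) = 1/3 ≈ 0.3333.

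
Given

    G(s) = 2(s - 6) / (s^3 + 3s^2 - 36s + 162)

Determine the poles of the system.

The poles are the roots of the denominator s^3 + 3s^2 - 36s + 162 = 0.
Trying s = -9: the polynomial evaluates to 0, so (s + 9) is a factor.
Dividing out leaves s^2 - 6s + 18 = 0.
The quadratic formula then gives s = 3 ± 3j.

s = 3 ± 3j, -9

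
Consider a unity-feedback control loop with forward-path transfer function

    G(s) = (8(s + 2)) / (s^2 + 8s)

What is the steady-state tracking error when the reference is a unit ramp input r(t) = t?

e_ss = 0.5000

G(s) has one pole at the origin.
This is a Type 1 system. Kv = lim_{s→0} s·G(s) = 16/8 = 2.
e_ss = 1/Kv = 1/(2) = 1/2 ≈ 0.5000.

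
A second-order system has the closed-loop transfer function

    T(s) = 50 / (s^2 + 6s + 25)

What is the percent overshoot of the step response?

Comparing s^2 + 6s + 25 to s^2 + 2ζωₙs + ωₙ²: ωₙ = 5 rad/s and ζ = 6/(2·5) = 0.6.
%OS = 100·exp(−πζ/√(1−ζ²)) = 100·exp(−π·0.6/√(1−0.6²)) ≈ 9.48%.

%OS ≈ 9.48%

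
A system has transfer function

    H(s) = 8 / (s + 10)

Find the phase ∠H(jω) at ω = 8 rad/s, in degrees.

∠H(j8) ≈ -38.66°

At s = j8: numerator = 8, denominator = 10 + j8.
∠H = ∠num − ∠den = 0° − (38.660°) = -38.66°.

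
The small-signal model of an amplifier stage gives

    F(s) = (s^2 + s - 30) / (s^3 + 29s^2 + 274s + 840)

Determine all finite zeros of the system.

Set the numerator to zero: s^2 + s - 30 = 0.
Factoring: (s - 5)(s + 6) = 0.

s = 5, -6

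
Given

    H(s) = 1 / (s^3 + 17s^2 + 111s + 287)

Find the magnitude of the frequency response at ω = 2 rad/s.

Substitute s = j2: numerator = 1, denominator = 219 + j214.
|H(j2)| = |1| / |219 + j214| = 1 / 306.20 ≈ 0.003266.

|H(j2)| ≈ 0.003266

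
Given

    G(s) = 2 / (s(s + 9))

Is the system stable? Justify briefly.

The poles can be read from the denominator factors: s = 0, -9.
Since the simple pole(s) at s = 0 lie on the jω-axis with none in the right half-plane, the system is marginally stable.

marginally stable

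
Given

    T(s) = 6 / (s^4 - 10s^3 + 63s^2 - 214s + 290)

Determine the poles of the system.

s = 3 + j, 3 - j, 2 + 5j, 2 - 5j

The poles are the roots of the denominator s^4 - 10s^3 + 63s^2 - 214s + 290 = 0.
No real roots exist; factor into two real quadratics: (s^2 - 6s + 10)(s^2 - 4s + 29) = 0.
Each quadratic gives a conjugate pair via the quadratic formula.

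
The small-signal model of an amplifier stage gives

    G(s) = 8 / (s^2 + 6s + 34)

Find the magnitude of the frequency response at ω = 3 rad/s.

|G(j3)| ≈ 0.2597

Substitute s = j3: numerator = 8, denominator = 25 + j18.
|G(j3)| = |8| / |25 + j18| = 8 / 30.806 ≈ 0.2597.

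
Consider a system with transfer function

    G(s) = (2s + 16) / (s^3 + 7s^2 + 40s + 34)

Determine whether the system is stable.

stable

The denominator s^3 + 7s^2 + 40s + 34 factors as (s + 1)(s^2 + 6s + 34), giving poles at s = -1, -3 ± 5j.
Since all poles lie strictly in the left half-plane, the system is stable.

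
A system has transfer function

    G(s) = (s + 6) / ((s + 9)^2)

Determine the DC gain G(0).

G(0) = 2/27 ≈ 0.07407

Set s = 0: G(0) = (6) / (81) = 2/27.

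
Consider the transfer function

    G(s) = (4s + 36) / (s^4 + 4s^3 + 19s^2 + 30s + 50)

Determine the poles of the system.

The poles are the roots of the denominator s^4 + 4s^3 + 19s^2 + 30s + 50 = 0.
No real roots exist; factor into two real quadratics: (s^2 + 2s + 10)(s^2 + 2s + 5) = 0.
Each quadratic gives a conjugate pair via the quadratic formula.

s = -1 + 3j, -1 - 3j, -1 + 2j, -1 - 2j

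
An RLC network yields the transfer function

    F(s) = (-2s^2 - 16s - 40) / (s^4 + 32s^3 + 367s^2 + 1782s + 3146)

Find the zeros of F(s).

Set the numerator to zero: -2s^2 - 16s - 40 = 0, i.e. -2·(s^2 + 8s + 20) = 0.
Factoring: (s^2 + 8s + 20) = 0.

s = -4 + 2j, -4 - 2j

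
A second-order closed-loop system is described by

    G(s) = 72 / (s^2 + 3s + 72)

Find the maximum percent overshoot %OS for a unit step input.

Comparing s^2 + 3s + 72 to s^2 + 2ζωₙs + ωₙ²: ωₙ = √72 ≈ 8.485 rad/s and ζ = 3/(2·√72) ≈ 0.1768.
%OS = 100·exp(−πζ/√(1−ζ²)) = 100·exp(−π·0.1768/√(1−0.1768²)) ≈ 56.9%.

%OS ≈ 56.9%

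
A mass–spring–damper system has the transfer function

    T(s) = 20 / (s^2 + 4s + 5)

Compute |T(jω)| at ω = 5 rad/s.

|T(j5)| ≈ 0.7071

Substitute s = j5: numerator = 20, denominator = -20 + j20.
|T(j5)| = |20| / |-20 + j20| = 20 / 28.284 ≈ 0.7071.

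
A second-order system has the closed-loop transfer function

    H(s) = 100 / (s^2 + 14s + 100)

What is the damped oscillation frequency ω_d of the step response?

Comparing s^2 + 14s + 100 to s^2 + 2ζωₙs + ωₙ²: ωₙ = 10 rad/s and ζ = 14/(2·10) = 0.7.
ζωₙ = 14/2 = 7, so ω_d = ωₙ√(1−ζ²) = √(ωₙ² − (ζωₙ)²) = √(100 − 7²) = √51 ≈ 7.141 rad/s.

ω_d ≈ 7.141 rad/s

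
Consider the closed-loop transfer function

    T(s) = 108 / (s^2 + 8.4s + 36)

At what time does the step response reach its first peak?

Comparing s^2 + 8.4s + 36 to s^2 + 2ζωₙs + ωₙ²: ωₙ = 6 rad/s and ζ = 8.4/(2·6) = 0.7.
ζωₙ = 8.4/2 = 4.2, so ω_d = ωₙ√(1−ζ²) = √(ωₙ² − (ζωₙ)²) = √(36 − 4.2²) = √18.36 ≈ 4.285 rad/s.
t_p = π/ω_d = π/4.285 ≈ 0.7332 s.

t_p ≈ 0.7332 s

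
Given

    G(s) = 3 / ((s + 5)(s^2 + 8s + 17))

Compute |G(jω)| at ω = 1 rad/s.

Substitute s = j1: numerator = 3, denominator = 72 + j56.
|G(j1)| = |3| / |72 + j56| = 3 / 91.214 ≈ 0.03289.

|G(j1)| ≈ 0.03289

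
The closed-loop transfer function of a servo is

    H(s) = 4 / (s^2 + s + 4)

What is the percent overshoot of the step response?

Comparing s^2 + s + 4 to s^2 + 2ζωₙs + ωₙ²: ωₙ = 2 rad/s and ζ = 1/(2·2) = 0.25.
%OS = 100·exp(−πζ/√(1−ζ²)) = 100·exp(−π·0.25/√(1−0.25²)) ≈ 44.4%.

%OS ≈ 44.4%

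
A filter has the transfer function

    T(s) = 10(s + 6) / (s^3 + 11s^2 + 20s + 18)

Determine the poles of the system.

The poles are the roots of the denominator s^3 + 11s^2 + 20s + 18 = 0.
Trying s = -9: the polynomial evaluates to 0, so (s + 9) is a factor.
Dividing out leaves s^2 + 2s + 2 = 0.
The quadratic formula then gives s = -1 ± 1j.

s = -1 + j, -1 - j, -9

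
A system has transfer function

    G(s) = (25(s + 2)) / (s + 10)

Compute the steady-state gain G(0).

Set s = 0: G(0) = (50) / (10) = 5.

G(0) = 5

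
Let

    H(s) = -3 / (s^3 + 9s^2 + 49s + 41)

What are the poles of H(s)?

s = -4 + 5j, -4 - 5j, -1

The poles are the roots of the denominator s^3 + 9s^2 + 49s + 41 = 0.
Trying s = -1: the polynomial evaluates to 0, so (s + 1) is a factor.
Dividing out leaves s^2 + 8s + 41 = 0.
The quadratic formula then gives s = -4 ± 5j.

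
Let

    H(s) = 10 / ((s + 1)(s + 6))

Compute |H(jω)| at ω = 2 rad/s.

Substitute s = j2: numerator = 10, denominator = 2 + j14.
|H(j2)| = |10| / |2 + j14| = 10 / 14.142 ≈ 0.7071.

|H(j2)| ≈ 0.7071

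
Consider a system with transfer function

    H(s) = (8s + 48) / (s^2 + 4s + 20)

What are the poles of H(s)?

The poles are the roots of the denominator s^2 + 4s + 20 = 0.
Using the quadratic formula: s = (-4 ± √(-64))/2 = -2 ± 4j.

s = -2 ± 4j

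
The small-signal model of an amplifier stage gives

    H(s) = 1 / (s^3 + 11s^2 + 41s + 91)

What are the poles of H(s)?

The poles are the roots of the denominator s^3 + 11s^2 + 41s + 91 = 0.
Trying s = -7: the polynomial evaluates to 0, so (s + 7) is a factor.
Dividing out leaves s^2 + 4s + 13 = 0.
The quadratic formula then gives s = -2 ± 3j.

s = -2 ± 3j, -7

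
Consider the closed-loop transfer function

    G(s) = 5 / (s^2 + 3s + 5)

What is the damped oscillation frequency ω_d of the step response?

Comparing s^2 + 3s + 5 to s^2 + 2ζωₙs + ωₙ²: ωₙ = √5 ≈ 2.236 rad/s and ζ = 3/(2·√5) ≈ 0.6708.
ζωₙ = 3/2 = 1.5, so ω_d = ωₙ√(1−ζ²) = √(ωₙ² − (ζωₙ)²) = √(5 − 1.5²) = √2.75 ≈ 1.658 rad/s.

ω_d ≈ 1.658 rad/s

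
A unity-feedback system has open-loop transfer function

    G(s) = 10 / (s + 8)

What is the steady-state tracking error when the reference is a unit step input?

e_ss = 0.4444

G(s) has no poles at the origin.
This is a Type 0 system. Kp = lim_{s→0} G(s) = 10/8 = 5/4.
e_ss = 1/(1 + Kp) = 1/(1 + 5/4) = 4/9 ≈ 0.4444.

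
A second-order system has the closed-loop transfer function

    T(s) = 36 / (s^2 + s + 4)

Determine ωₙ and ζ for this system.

Compare the denominator to the standard form s^2 + 2ζωₙs + ωₙ².
ωₙ² = 4, so ωₙ = 2 rad/s.
2ζωₙ = 1, so ζ = 1/(2·2) = 0.25.
With ζ = 0.25 the response is underdamped.

ωₙ = 2 rad/s, ζ = 0.25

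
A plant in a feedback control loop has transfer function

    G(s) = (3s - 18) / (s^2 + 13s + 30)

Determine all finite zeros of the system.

s = 6

Set the numerator to zero: 3s - 18 = 0, i.e. 3·(s - 6) = 0.
So s = 6.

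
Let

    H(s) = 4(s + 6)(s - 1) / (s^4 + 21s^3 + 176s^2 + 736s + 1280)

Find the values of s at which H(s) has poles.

s = -4 ± 4j, -8, -5

The poles are the roots of the denominator s^4 + 21s^3 + 176s^2 + 736s + 1280 = 0.
Trying s = -8: the polynomial evaluates to 0, so (s + 8) is a factor.
Dividing out leaves s^3 + 13s^2 + 72s + 160 = 0.
This factors further as (s^2 + 8s + 32)(s + 5) = 0.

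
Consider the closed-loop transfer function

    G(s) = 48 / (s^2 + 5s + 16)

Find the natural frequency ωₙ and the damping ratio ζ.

Compare the denominator to the standard form s^2 + 2ζωₙs + ωₙ².
ωₙ² = 16, so ωₙ = 4 rad/s.
2ζωₙ = 5, so ζ = 5/(2·4) = 0.625.
With ζ = 0.625 the response is underdamped.

ωₙ = 4 rad/s, ζ = 0.625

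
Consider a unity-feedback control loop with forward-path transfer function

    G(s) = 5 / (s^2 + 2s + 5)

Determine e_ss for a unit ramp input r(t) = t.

G(s) has no poles at the origin.
This is a Type 0 system; Kv = lim_{s→0} s·G(s) = 0, so the steady-state error for a ramp input is infinite.

e_ss = ∞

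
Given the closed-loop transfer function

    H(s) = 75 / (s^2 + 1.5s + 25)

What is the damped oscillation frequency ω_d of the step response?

ω_d ≈ 4.943 rad/s

Comparing s^2 + 1.5s + 25 to s^2 + 2ζωₙs + ωₙ²: ωₙ = 5 rad/s and ζ = 1.5/(2·5) = 0.15.
ζωₙ = 1.5/2 = 0.75, so ω_d = ωₙ√(1−ζ²) = √(ωₙ² − (ζωₙ)²) = √(25 − 0.75²) = √24.4375 ≈ 4.943 rad/s.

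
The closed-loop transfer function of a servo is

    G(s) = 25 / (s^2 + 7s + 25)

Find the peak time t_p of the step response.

Comparing s^2 + 7s + 25 to s^2 + 2ζωₙs + ωₙ²: ωₙ = 5 rad/s and ζ = 7/(2·5) = 0.7.
ζωₙ = 7/2 = 3.5, so ω_d = ωₙ√(1−ζ²) = √(ωₙ² − (ζωₙ)²) = √(25 − 3.5²) = √12.75 ≈ 3.571 rad/s.
t_p = π/ω_d = π/3.571 ≈ 0.8798 s.

t_p ≈ 0.8798 s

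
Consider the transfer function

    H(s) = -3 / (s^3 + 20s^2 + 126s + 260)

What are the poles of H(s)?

s = -5 + j, -5 - j, -10

The poles are the roots of the denominator s^3 + 20s^2 + 126s + 260 = 0.
Trying s = -10: the polynomial evaluates to 0, so (s + 10) is a factor.
Dividing out leaves s^2 + 10s + 26 = 0.
The quadratic formula then gives s = -5 ± 1j.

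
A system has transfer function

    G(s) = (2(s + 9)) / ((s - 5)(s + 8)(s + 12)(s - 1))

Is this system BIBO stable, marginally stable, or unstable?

unstable

The poles can be read from the denominator factors: s = 5, -8, -12, 1.
Since the pole(s) at s = 5, 1 lie in the right half-plane, the system is unstable.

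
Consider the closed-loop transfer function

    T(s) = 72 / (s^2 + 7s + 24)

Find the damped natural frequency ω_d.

Comparing s^2 + 7s + 24 to s^2 + 2ζωₙs + ωₙ²: ωₙ = √24 ≈ 4.899 rad/s and ζ = 7/(2·√24) ≈ 0.7144.
ζωₙ = 7/2 = 3.5, so ω_d = ωₙ√(1−ζ²) = √(ωₙ² − (ζωₙ)²) = √(24 − 3.5²) = √11.75 ≈ 3.428 rad/s.

ω_d ≈ 3.428 rad/s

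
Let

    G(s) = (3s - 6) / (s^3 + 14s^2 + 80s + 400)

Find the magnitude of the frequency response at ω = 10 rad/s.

Substitute s = j10: numerator = -6 + j30, denominator = -1000 - j200.
|G(j10)| = |-6 + j30| / |-1000 - j200| = 30.594 / 1019.8 = 0.03000.

|G(j10)| = 0.03000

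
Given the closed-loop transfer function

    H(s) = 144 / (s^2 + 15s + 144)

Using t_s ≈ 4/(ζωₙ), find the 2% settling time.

t_s ≈ 0.5333 s

Comparing s^2 + 15s + 144 to s^2 + 2ζωₙs + ωₙ²: ωₙ = 12 rad/s and ζ = 15/(2·12) = 0.625.
ζωₙ = 15/2 = 7.5, so t_s ≈ 4/(ζωₙ) = 4/7.5 ≈ 0.5333 s.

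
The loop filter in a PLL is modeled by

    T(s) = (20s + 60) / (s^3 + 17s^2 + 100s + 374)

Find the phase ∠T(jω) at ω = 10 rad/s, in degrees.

At s = j10: numerator = 60 + j200, denominator = -1326.
∠T = ∠num − ∠den = 73.301° − (180°) = -106.7°.

∠T(j10) ≈ -106.7°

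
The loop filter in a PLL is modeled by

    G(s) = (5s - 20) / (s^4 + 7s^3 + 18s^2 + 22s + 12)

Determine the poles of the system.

s = -1 + j, -1 - j, -2, -3

The poles are the roots of the denominator s^4 + 7s^3 + 18s^2 + 22s + 12 = 0.
Trying s = -2: the polynomial evaluates to 0, so (s + 2) is a factor.
Dividing out leaves s^3 + 5s^2 + 8s + 6 = 0.
This factors further as (s^2 + 2s + 2)(s + 3) = 0.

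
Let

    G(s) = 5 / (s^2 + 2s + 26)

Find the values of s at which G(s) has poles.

The poles are the roots of the denominator s^2 + 2s + 26 = 0.
Using the quadratic formula: s = (-2 ± √(-100))/2 = -1 ± 5j.

s = -1 + 5j, -1 - 5j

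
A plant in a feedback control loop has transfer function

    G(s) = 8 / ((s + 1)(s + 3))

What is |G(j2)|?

|G(j2)| ≈ 0.9923

Substitute s = j2: numerator = 8, denominator = -1 + j8.
|G(j2)| = |8| / |-1 + j8| = 8 / 8.0623 ≈ 0.9923.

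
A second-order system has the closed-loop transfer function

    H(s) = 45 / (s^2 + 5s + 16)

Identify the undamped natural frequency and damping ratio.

ωₙ = 4 rad/s, ζ = 0.625

Compare the denominator to the standard form s^2 + 2ζωₙs + ωₙ².
ωₙ² = 16, so ωₙ = 4 rad/s.
2ζωₙ = 5, so ζ = 5/(2·4) = 0.625.
With ζ = 0.625 the response is underdamped.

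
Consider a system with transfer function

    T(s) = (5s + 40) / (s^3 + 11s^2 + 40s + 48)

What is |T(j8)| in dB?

|T(j8)|_dB ≈ -21.6 dB

Substitute s = j8: numerator = 40 + j40, denominator = -656 - j192.
|T(j8)| = |40 + j40| / |-656 - j192| = 56.569 / 683.52 ≈ 0.08276.
In decibels: 20·log₁₀(0.08276) ≈ -21.6 dB.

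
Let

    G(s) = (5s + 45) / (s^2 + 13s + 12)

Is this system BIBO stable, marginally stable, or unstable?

The denominator s^2 + 13s + 12 factors as (s + 12)(s + 1), giving poles at s = -12, -1.
Since all poles lie strictly in the left half-plane, the system is stable.

stable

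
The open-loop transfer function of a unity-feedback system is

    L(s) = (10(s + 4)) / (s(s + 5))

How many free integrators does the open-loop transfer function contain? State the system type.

Type 1

The denominator has 1 factor of s at the origin (free integrator), so this is a Type 1 system.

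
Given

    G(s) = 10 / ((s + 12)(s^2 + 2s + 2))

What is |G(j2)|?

Substitute s = j2: numerator = 10, denominator = -32 + j44.
|G(j2)| = |10| / |-32 + j44| = 10 / 54.406 ≈ 0.1838.

|G(j2)| ≈ 0.1838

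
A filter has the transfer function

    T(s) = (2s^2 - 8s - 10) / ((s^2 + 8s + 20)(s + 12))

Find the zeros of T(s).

Set the numerator to zero: 2s^2 - 8s - 10 = 0, i.e. 2·(s^2 - 4s - 5) = 0.
Factoring: (s + 1)(s - 5) = 0.

s = -1, 5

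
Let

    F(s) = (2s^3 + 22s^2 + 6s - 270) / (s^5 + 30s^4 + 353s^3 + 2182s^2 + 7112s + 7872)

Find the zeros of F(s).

s = -9, -5, 3

Set the numerator to zero: 2s^3 + 22s^2 + 6s - 270 = 0, i.e. 2·(s^3 + 11s^2 + 3s - 135) = 0.
Factoring: (s + 9)(s + 5)(s - 3) = 0.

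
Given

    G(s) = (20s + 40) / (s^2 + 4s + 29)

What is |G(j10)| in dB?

|G(j10)|_dB ≈ 7.97 dB

Substitute s = j10: numerator = 40 + j200, denominator = -71 + j40.
|G(j10)| = |40 + j200| / |-71 + j40| = 203.96 / 81.492 ≈ 2.503.
In decibels: 20·log₁₀(2.503) ≈ 7.97 dB.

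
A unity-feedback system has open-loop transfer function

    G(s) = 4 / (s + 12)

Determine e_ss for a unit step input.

G(s) has no poles at the origin.
This is a Type 0 system. Kp = lim_{s→0} G(s) = 4/12 = 1/3.
e_ss = 1/(1 + Kp) = 1/(1 + 1/3) = 3/4 ≈ 0.7500.

e_ss = 0.7500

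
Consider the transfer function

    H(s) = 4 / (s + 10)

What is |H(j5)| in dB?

Substitute s = j5: numerator = 4, denominator = 10 + j5.
|H(j5)| = |4| / |10 + j5| = 4 / 11.180 ≈ 0.3578.
In decibels: 20·log₁₀(0.3578) ≈ -8.93 dB.

|H(j5)|_dB ≈ -8.93 dB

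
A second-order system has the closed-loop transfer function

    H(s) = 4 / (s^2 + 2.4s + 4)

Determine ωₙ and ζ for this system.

ωₙ = 2 rad/s, ζ = 0.6

Compare the denominator to the standard form s^2 + 2ζωₙs + ωₙ².
ωₙ² = 4, so ωₙ = 2 rad/s.
2ζωₙ = 2.4, so ζ = 2.4/(2·2) = 0.6.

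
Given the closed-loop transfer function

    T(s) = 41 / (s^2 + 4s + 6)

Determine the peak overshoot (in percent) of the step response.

Comparing s^2 + 4s + 6 to s^2 + 2ζωₙs + ωₙ²: ωₙ = √6 ≈ 2.449 rad/s and ζ = 4/(2·√6) ≈ 0.8165.
%OS = 100·exp(−πζ/√(1−ζ²)) = 100·exp(−π·0.8165/√(1−0.8165²)) ≈ 1.18%.

%OS ≈ 1.18%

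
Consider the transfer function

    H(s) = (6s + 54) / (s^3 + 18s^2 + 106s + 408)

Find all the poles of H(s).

The poles are the roots of the denominator s^3 + 18s^2 + 106s + 408 = 0.
Trying s = -12: the polynomial evaluates to 0, so (s + 12) is a factor.
Dividing out leaves s^2 + 6s + 34 = 0.
The quadratic formula then gives s = -3 ± 5j.

s = -3 + 5j, -3 - 5j, -12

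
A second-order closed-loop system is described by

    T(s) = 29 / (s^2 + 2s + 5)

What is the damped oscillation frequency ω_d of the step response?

ω_d = 2 rad/s

Comparing s^2 + 2s + 5 to s^2 + 2ζωₙs + ωₙ²: ωₙ = √5 ≈ 2.236 rad/s and ζ = 2/(2·√5) ≈ 0.4472.
ζωₙ = 2/2 = 1, so ω_d = ωₙ√(1−ζ²) = √(ωₙ² − (ζωₙ)²) = √(5 − 1²) = √4 = 2 rad/s.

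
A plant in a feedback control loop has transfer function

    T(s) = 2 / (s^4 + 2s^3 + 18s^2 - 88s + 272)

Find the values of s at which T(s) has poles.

The poles are the roots of the denominator s^4 + 2s^3 + 18s^2 - 88s + 272 = 0.
No real roots exist; factor into two real quadratics: (s^2 - 4s + 8)(s^2 + 6s + 34) = 0.
Each quadratic gives a conjugate pair via the quadratic formula.

s = 2 ± 2j, -3 ± 5j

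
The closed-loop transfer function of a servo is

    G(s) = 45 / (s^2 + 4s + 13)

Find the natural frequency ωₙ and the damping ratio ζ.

ωₙ ≈ 3.606 rad/s, ζ ≈ 0.5547

Compare the denominator to the standard form s^2 + 2ζωₙs + ωₙ².
ωₙ² = 13, so ωₙ = √13 ≈ 3.606 rad/s.
2ζωₙ = 4, so ζ = 4/(2·√13) ≈ 0.5547.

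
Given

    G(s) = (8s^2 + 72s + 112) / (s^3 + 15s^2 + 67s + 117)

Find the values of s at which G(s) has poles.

The poles are the roots of the denominator s^3 + 15s^2 + 67s + 117 = 0.
Trying s = -9: the polynomial evaluates to 0, so (s + 9) is a factor.
Dividing out leaves s^2 + 6s + 13 = 0.
The quadratic formula then gives s = -3 ± 2j.

s = -3 + 2j, -3 - 2j, -9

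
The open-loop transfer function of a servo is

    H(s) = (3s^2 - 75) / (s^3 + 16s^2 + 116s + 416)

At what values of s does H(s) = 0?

s = -5, 5

Set the numerator to zero: 3s^2 - 75 = 0, i.e. 3·(s^2 - 25) = 0.
Factoring: (s + 5)(s - 5) = 0.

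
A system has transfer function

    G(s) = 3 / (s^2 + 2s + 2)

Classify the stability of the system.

stable

The denominator s^2 + 2s + 2 factors as (s^2 + 2s + 2), giving poles at s = -1 ± j.
Since all poles lie strictly in the left half-plane, the system is stable.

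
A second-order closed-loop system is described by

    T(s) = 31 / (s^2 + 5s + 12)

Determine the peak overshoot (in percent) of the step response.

Comparing s^2 + 5s + 12 to s^2 + 2ζωₙs + ωₙ²: ωₙ = √12 ≈ 3.464 rad/s and ζ = 5/(2·√12) ≈ 0.7217.
%OS = 100·exp(−πζ/√(1−ζ²)) = 100·exp(−π·0.7217/√(1−0.7217²)) ≈ 3.78%.

%OS ≈ 3.78%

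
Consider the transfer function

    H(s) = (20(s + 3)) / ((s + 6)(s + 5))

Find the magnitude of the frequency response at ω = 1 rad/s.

|H(j1)| ≈ 2.039

Substitute s = j1: numerator = 60 + j20, denominator = 29 + j11.
|H(j1)| = |60 + j20| / |29 + j11| = 63.246 / 31.016 ≈ 2.039.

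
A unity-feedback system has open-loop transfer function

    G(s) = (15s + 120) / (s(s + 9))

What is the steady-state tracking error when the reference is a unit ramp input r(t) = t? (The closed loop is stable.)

G(s) has one pole at the origin.
This is a Type 1 system. Kv = lim_{s→0} s·G(s) = 120/9 = 40/3.
e_ss = 1/Kv = 1/(40/3) = 3/40 ≈ 0.07500.

e_ss = 0.07500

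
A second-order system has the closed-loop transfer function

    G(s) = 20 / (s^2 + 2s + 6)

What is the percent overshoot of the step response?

%OS ≈ 24.5%

Comparing s^2 + 2s + 6 to s^2 + 2ζωₙs + ωₙ²: ωₙ = √6 ≈ 2.449 rad/s and ζ = 2/(2·√6) ≈ 0.4082.
%OS = 100·exp(−πζ/√(1−ζ²)) = 100·exp(−π·0.4082/√(1−0.4082²)) ≈ 24.5%.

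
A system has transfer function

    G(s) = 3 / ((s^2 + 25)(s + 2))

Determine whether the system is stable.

marginally stable

The poles can be read from the denominator factors: s = ±5j, -2.
Since the simple pole(s) at s = 5j, -5j lie on the jω-axis with none in the right half-plane, the system is marginally stable.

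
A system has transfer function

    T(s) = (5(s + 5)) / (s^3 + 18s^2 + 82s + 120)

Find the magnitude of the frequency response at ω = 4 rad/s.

|T(j4)| ≈ 0.1023

Substitute s = j4: numerator = 25 + j20, denominator = -168 + j264.
|T(j4)| = |25 + j20| / |-168 + j264| = 32.016 / 312.92 ≈ 0.1023.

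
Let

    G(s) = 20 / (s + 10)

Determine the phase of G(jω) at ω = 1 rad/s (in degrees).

∠G(j1) ≈ -5.711°

At s = j1: numerator = 20, denominator = 10 + j1.
∠G = ∠num − ∠den = 0° − (5.7106°) = -5.711°.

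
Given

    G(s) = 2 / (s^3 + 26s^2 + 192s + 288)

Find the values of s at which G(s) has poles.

s = -12, -2, -12

The poles are the roots of the denominator s^3 + 26s^2 + 192s + 288 = 0.
Trying s = -12: the polynomial evaluates to 0, so (s + 12) is a factor.
Dividing out leaves s^2 + 14s + 24 = 0.
Factoring the quadratic: (s + 2)(s + 12) = 0.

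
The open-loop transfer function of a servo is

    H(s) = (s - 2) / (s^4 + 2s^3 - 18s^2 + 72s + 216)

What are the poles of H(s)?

The poles are the roots of the denominator s^4 + 2s^3 - 18s^2 + 72s + 216 = 0.
Trying s = -6: the polynomial evaluates to 0, so (s + 6) is a factor.
Dividing out leaves s^3 - 4s^2 + 6s + 36 = 0.
This factors further as (s^2 - 6s + 18)(s + 2) = 0.

s = 3 + 3j, 3 - 3j, -6, -2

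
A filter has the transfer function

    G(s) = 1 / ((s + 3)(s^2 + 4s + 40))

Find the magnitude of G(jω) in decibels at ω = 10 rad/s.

Substitute s = j10: numerator = 1, denominator = -580 - j480.
|G(j10)| = |1| / |-580 - j480| = 1 / 752.86 ≈ 0.001328.
In decibels: 20·log₁₀(0.001328) ≈ -57.5 dB.

|G(j10)|_dB ≈ -57.5 dB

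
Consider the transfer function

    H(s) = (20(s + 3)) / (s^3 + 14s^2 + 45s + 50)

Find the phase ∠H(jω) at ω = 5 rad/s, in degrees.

At s = j5: numerator = 60 + j100, denominator = -300 + j100.
∠H = ∠num − ∠den = 59.036° − (161.57°) = -102.5°.

∠H(j5) ≈ -102.5°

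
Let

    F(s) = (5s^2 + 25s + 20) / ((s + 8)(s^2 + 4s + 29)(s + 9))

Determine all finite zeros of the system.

Set the numerator to zero: 5s^2 + 25s + 20 = 0, i.e. 5·(s^2 + 5s + 4) = 0.
Factoring: (s + 1)(s + 4) = 0.

s = -1, -4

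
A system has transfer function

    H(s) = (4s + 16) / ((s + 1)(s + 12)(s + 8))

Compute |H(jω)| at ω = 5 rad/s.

|H(j5)| ≈ 0.04096

Substitute s = j5: numerator = 16 + j20, denominator = -429 + j455.
|H(j5)| = |16 + j20| / |-429 + j455| = 25.612 / 625.35 ≈ 0.04096.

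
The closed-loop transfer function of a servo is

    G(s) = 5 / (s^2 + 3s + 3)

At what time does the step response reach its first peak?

t_p ≈ 3.628 s

Comparing s^2 + 3s + 3 to s^2 + 2ζωₙs + ωₙ²: ωₙ = √3 ≈ 1.732 rad/s and ζ = 3/(2·√3) ≈ 0.8660.
ζωₙ = 3/2 = 1.5, so ω_d = ωₙ√(1−ζ²) = √(ωₙ² − (ζωₙ)²) = √(3 − 1.5²) = √0.75 ≈ 0.8660 rad/s.
t_p = π/ω_d = π/0.8660 ≈ 3.628 s.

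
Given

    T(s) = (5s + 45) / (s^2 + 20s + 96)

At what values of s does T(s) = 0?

Set the numerator to zero: 5s + 45 = 0, i.e. 5·(s + 9) = 0.
So s = -9.

s = -9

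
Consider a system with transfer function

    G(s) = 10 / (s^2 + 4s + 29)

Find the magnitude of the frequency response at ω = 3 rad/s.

|G(j3)| ≈ 0.4287

Substitute s = j3: numerator = 10, denominator = 20 + j12.
|G(j3)| = |10| / |20 + j12| = 10 / 23.324 ≈ 0.4287.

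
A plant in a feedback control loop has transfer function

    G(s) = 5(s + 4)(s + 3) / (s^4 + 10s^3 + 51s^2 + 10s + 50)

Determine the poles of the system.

s = j, -j, -5 + 5j, -5 - 5j

The poles are the roots of the denominator s^4 + 10s^3 + 51s^2 + 10s + 50 = 0.
No real roots exist; factor into two real quadratics: (s^2 + 1)(s^2 + 10s + 50) = 0.
Each quadratic gives a conjugate pair via the quadratic formula.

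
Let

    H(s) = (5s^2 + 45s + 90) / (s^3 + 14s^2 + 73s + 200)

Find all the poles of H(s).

s = -3 + 4j, -3 - 4j, -8

The poles are the roots of the denominator s^3 + 14s^2 + 73s + 200 = 0.
Trying s = -8: the polynomial evaluates to 0, so (s + 8) is a factor.
Dividing out leaves s^2 + 6s + 25 = 0.
The quadratic formula then gives s = -3 ± 4j.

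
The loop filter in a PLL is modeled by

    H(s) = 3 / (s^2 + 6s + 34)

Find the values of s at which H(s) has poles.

The poles are the roots of the denominator s^2 + 6s + 34 = 0.
Using the quadratic formula: s = (-6 ± √(-100))/2 = -3 ± 5j.

s = -3 + 5j, -3 - 5j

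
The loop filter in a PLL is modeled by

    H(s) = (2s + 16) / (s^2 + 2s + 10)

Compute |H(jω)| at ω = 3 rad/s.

Substitute s = j3: numerator = 16 + j6, denominator = 1 + j6.
|H(j3)| = |16 + j6| / |1 + j6| = 17.088 / 6.0828 ≈ 2.809.

|H(j3)| ≈ 2.809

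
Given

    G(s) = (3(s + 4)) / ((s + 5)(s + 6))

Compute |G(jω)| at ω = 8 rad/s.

Substitute s = j8: numerator = 12 + j24, denominator = -34 + j88.
|G(j8)| = |12 + j24| / |-34 + j88| = 26.833 / 94.340 ≈ 0.2844.

|G(j8)| ≈ 0.2844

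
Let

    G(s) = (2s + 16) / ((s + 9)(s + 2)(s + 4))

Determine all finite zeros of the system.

Set the numerator to zero: 2s + 16 = 0, i.e. 2·(s + 8) = 0.
So s = -8.

s = -8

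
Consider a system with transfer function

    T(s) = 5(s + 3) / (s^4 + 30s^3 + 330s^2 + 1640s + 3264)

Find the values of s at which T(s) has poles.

s = -8, -5 ± 3j, -12

The poles are the roots of the denominator s^4 + 30s^3 + 330s^2 + 1640s + 3264 = 0.
Trying s = -8: the polynomial evaluates to 0, so (s + 8) is a factor.
Dividing out leaves s^3 + 22s^2 + 154s + 408 = 0.
This factors further as (s^2 + 10s + 34)(s + 12) = 0.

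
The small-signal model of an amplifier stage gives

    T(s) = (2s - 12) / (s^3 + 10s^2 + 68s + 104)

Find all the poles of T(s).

The poles are the roots of the denominator s^3 + 10s^2 + 68s + 104 = 0.
Trying s = -2: the polynomial evaluates to 0, so (s + 2) is a factor.
Dividing out leaves s^2 + 8s + 52 = 0.
The quadratic formula then gives s = -4 ± 6j.

s = -4 + 6j, -4 - 6j, -2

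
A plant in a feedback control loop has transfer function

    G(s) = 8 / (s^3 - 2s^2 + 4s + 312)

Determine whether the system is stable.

unstable

The denominator s^3 - 2s^2 + 4s + 312 factors as (s^2 - 8s + 52)(s + 6), giving poles at s = 4 + 6j, 4 - 6j, -6.
Since the pole(s) at s = 4 + 6j, 4 - 6j lie in the right half-plane, the system is unstable.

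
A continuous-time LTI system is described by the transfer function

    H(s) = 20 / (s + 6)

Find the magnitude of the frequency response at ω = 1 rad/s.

Substitute s = j1: numerator = 20, denominator = 6 + j1.
|H(j1)| = |20| / |6 + j1| = 20 / 6.0828 ≈ 3.288.

|H(j1)| ≈ 3.288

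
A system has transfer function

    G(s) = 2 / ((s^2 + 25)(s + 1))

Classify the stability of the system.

marginally stable

The poles can be read from the denominator factors: s = 5j, -5j, -1.
Since the simple pole(s) at s = ±5j lie on the jω-axis with none in the right half-plane, the system is marginally stable.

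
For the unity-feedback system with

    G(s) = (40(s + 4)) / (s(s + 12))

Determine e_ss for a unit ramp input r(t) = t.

e_ss = 0.07500

G(s) has one pole at the origin.
This is a Type 1 system. Kv = lim_{s→0} s·G(s) = 160/12 = 40/3.
e_ss = 1/Kv = 1/(40/3) = 3/40 ≈ 0.07500.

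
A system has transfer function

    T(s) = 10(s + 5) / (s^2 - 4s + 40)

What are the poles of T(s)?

s = 2 + 6j, 2 - 6j

The poles are the roots of the denominator s^2 - 4s + 40 = 0.
Using the quadratic formula: s = (4 ± √(-144))/2 = 2 ± 6j.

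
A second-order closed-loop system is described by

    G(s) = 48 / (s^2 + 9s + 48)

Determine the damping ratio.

Compare the denominator to the standard form s^2 + 2ζωₙs + ωₙ².
ωₙ² = 48, so ωₙ = √48 ≈ 6.928 rad/s.
2ζωₙ = 9, so ζ = 9/(2·√48) ≈ 0.6495.

ζ ≈ 0.6495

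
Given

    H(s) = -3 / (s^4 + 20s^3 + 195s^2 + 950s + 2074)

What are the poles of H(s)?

s = -5 + 3j, -5 - 3j, -5 + 6j, -5 - 6j

The poles are the roots of the denominator s^4 + 20s^3 + 195s^2 + 950s + 2074 = 0.
No real roots exist; factor into two real quadratics: (s^2 + 10s + 34)(s^2 + 10s + 61) = 0.
Each quadratic gives a conjugate pair via the quadratic formula.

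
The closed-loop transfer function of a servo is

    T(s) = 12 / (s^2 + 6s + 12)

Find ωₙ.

ωₙ ≈ 3.464 rad/s

Compare the denominator to the standard form s^2 + 2ζωₙs + ωₙ².
ωₙ² = 12, so ωₙ = √12 ≈ 3.464 rad/s.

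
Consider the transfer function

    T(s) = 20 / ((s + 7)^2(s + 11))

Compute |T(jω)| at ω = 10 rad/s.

Substitute s = j10: numerator = 20, denominator = -1961 + j1030.
|T(j10)| = |20| / |-1961 + j1030| = 20 / 2215.0 ≈ 0.009029.

|T(j10)| ≈ 0.009029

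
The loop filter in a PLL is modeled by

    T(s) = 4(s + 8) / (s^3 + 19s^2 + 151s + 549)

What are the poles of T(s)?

The poles are the roots of the denominator s^3 + 19s^2 + 151s + 549 = 0.
Trying s = -9: the polynomial evaluates to 0, so (s + 9) is a factor.
Dividing out leaves s^2 + 10s + 61 = 0.
The quadratic formula then gives s = -5 ± 6j.

s = -5 ± 6j, -9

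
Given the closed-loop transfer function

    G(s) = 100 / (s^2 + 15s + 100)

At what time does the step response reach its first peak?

Comparing s^2 + 15s + 100 to s^2 + 2ζωₙs + ωₙ²: ωₙ = 10 rad/s and ζ = 15/(2·10) = 0.75.
ζωₙ = 15/2 = 7.5, so ω_d = ωₙ√(1−ζ²) = √(ωₙ² − (ζωₙ)²) = √(100 − 7.5²) = √43.75 ≈ 6.614 rad/s.
t_p = π/ω_d = π/6.614 ≈ 0.4750 s.

t_p ≈ 0.4750 s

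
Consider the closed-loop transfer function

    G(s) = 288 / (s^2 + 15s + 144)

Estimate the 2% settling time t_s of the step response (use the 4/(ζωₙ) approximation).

Comparing s^2 + 15s + 144 to s^2 + 2ζωₙs + ωₙ²: ωₙ = 12 rad/s and ζ = 15/(2·12) = 0.625.
ζωₙ = 15/2 = 7.5, so t_s ≈ 4/(ζωₙ) = 4/7.5 ≈ 0.5333 s.

t_s ≈ 0.5333 s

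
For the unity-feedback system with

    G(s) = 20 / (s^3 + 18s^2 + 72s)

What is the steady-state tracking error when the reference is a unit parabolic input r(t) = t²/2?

e_ss = ∞

G(s) has one pole at the origin.
This is a Type 1 system; Ka = lim_{s→0} s^2·G(s) = 0, so the steady-state error for a parabola input is infinite.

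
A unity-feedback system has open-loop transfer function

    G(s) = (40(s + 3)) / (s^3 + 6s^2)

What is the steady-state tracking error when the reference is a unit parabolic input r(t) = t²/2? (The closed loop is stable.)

e_ss = 0.05000

G(s) has 2 poles at the origin.
This is a Type 2 system. Ka = lim_{s→0} s^2·G(s) = 120/6 = 20.
e_ss = 1/Ka = 1/(20) = 1/20 ≈ 0.05000.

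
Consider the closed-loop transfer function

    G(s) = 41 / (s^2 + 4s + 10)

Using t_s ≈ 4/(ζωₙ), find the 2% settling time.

t_s ≈ 2 s

Comparing s^2 + 4s + 10 to s^2 + 2ζωₙs + ωₙ²: ωₙ = √10 ≈ 3.162 rad/s and ζ = 4/(2·√10) ≈ 0.6325.
ζωₙ = 4/2 = 2, so t_s ≈ 4/(ζωₙ) = 4/2 = 2 s.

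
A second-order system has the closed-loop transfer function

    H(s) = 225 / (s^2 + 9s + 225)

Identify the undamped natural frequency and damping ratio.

Compare the denominator to the standard form s^2 + 2ζωₙs + ωₙ².
ωₙ² = 225, so ωₙ = 15 rad/s.
2ζωₙ = 9, so ζ = 9/(2·15) = 0.3.
With ζ = 0.3 the response is underdamped.

ωₙ = 15 rad/s, ζ = 0.3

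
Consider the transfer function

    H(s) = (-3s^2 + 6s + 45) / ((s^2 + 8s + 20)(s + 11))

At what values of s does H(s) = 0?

s = 5, -3

Set the numerator to zero: -3s^2 + 6s + 45 = 0, i.e. -3·(s^2 - 2s - 15) = 0.
Factoring: (s - 5)(s + 3) = 0.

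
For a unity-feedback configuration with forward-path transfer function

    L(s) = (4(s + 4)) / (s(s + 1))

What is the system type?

The denominator has 1 factor of s at the origin (free integrator), so this is a Type 1 system.

Type 1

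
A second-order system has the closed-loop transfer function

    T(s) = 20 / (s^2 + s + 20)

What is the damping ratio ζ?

ζ ≈ 0.1118

Compare the denominator to the standard form s^2 + 2ζωₙs + ωₙ².
ωₙ² = 20, so ωₙ = √20 ≈ 4.472 rad/s.
2ζωₙ = 1, so ζ = 1/(2·√20) ≈ 0.1118.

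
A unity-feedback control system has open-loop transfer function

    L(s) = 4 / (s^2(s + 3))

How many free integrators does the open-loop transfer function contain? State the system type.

Type 2

The denominator has 2 factors of s at the origin (free integrators), so this is a Type 2 system.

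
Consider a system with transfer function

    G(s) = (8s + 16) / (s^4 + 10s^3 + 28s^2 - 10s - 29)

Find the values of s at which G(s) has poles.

s = -5 + 2j, -5 - 2j, -1, 1

The poles are the roots of the denominator s^4 + 10s^3 + 28s^2 - 10s - 29 = 0.
Trying s = -1: the polynomial evaluates to 0, so (s + 1) is a factor.
Dividing out leaves s^3 + 9s^2 + 19s - 29 = 0.
This factors further as (s^2 + 10s + 29)(s - 1) = 0.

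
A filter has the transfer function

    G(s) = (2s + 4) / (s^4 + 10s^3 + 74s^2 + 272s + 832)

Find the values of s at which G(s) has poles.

The poles are the roots of the denominator s^4 + 10s^3 + 74s^2 + 272s + 832 = 0.
No real roots exist; factor into two real quadratics: (s^2 + 8s + 32)(s^2 + 2s + 26) = 0.
Each quadratic gives a conjugate pair via the quadratic formula.

s = -4 + 4j, -4 - 4j, -1 + 5j, -1 - 5j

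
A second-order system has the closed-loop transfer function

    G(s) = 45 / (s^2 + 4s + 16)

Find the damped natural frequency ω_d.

ω_d ≈ 3.464 rad/s

Comparing s^2 + 4s + 16 to s^2 + 2ζωₙs + ωₙ²: ωₙ = 4 rad/s and ζ = 4/(2·4) = 0.5.
ζωₙ = 4/2 = 2, so ω_d = ωₙ√(1−ζ²) = √(ωₙ² − (ζωₙ)²) = √(16 − 2²) = √12 ≈ 3.464 rad/s.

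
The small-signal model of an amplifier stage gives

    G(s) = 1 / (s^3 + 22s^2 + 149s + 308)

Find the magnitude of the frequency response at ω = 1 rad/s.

Substitute s = j1: numerator = 1, denominator = 286 + j148.
|G(j1)| = |1| / |286 + j148| = 1 / 322.02 ≈ 0.003105.

|G(j1)| ≈ 0.003105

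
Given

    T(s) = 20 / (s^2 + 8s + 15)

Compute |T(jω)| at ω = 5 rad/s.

Substitute s = j5: numerator = 20, denominator = -10 + j40.
|T(j5)| = |20| / |-10 + j40| = 20 / 41.231 ≈ 0.4851.

|T(j5)| ≈ 0.4851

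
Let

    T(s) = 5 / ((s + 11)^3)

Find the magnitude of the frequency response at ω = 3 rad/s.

Substitute s = j3: numerator = 5, denominator = 1034 + j1062.
|T(j3)| = |5| / |1034 + j1062| = 5 / 1482.2 ≈ 0.003373.

|T(j3)| ≈ 0.003373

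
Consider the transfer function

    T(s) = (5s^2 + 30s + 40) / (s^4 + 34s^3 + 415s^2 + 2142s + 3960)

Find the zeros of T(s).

Set the numerator to zero: 5s^2 + 30s + 40 = 0, i.e. 5·(s^2 + 6s + 8) = 0.
Factoring: (s + 2)(s + 4) = 0.

s = -2, -4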